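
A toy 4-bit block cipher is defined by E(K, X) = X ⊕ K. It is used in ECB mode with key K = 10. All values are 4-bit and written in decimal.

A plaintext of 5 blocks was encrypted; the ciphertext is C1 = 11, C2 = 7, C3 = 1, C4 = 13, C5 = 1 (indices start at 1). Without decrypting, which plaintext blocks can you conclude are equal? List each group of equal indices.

P3 = P5

ECB encrypts each block independently with the same key, so equal ciphertext blocks imply equal plaintext blocks.
C3 = C5 = 1, so P3 = P5.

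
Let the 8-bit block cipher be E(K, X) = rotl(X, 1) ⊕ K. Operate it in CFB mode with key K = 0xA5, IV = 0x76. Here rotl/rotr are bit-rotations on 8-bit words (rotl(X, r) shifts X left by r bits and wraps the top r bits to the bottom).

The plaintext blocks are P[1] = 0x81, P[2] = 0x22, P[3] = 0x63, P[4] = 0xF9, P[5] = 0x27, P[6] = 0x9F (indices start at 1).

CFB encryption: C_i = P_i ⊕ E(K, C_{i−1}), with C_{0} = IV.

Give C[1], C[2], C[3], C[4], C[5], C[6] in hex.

C[1]: E(K, 0x76) = 0x49; 0x81 ⊕ 0x49 = 0xC8.
C[2]: E(K, 0xC8) = 0x34; 0x22 ⊕ 0x34 = 0x16.
C[3]: E(K, 0x16) = 0x89; 0x63 ⊕ 0x89 = 0xEA.
C[4]: E(K, 0xEA) = 0x70; 0xF9 ⊕ 0x70 = 0x89.
C[5]: E(K, 0x89) = 0xB6; 0x27 ⊕ 0xB6 = 0x91.
C[6]: E(K, 0x91) = 0x86; 0x9F ⊕ 0x86 = 0x19.

C[1] = 0xC8, C[2] = 0x16, C[3] = 0xEA, C[4] = 0x89, C[5] = 0x91, C[6] = 0x19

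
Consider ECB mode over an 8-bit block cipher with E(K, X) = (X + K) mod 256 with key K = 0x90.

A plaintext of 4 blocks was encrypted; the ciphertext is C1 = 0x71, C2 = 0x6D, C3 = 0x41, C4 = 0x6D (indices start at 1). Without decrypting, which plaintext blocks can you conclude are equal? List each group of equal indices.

ECB encrypts each block independently with the same key, so equal ciphertext blocks imply equal plaintext blocks.
C2 = C4 = 0x6D, so P2 = P4.

P2 = P4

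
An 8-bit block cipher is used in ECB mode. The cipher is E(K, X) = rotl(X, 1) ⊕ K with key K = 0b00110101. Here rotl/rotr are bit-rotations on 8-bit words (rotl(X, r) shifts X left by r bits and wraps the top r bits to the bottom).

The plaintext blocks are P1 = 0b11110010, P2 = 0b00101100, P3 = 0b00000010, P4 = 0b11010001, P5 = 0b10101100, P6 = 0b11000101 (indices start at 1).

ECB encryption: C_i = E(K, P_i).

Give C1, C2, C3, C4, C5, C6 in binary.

C1: E(K, 0b11110010) = 0b11010000.
C2: E(K, 0b00101100) = 0b01101101.
C3: E(K, 0b00000010) = 0b00110001.
C4: E(K, 0b11010001) = 0b10010110.
C5: E(K, 0b10101100) = 0b01101100.
C6: E(K, 0b11000101) = 0b10111110.

C1 = 0b11010000, C2 = 0b01101101, C3 = 0b00110001, C4 = 0b10010110, C5 = 0b01101100, C6 = 0b10111110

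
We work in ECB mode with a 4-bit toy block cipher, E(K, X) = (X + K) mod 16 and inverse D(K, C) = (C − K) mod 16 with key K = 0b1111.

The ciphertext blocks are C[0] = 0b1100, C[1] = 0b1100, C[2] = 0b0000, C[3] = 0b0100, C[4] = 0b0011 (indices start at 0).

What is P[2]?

P[2] = 0b0001

ECB decryption: P_i = D(K, C_i).
P[2]: D(K, 0b0000) = 0b0001.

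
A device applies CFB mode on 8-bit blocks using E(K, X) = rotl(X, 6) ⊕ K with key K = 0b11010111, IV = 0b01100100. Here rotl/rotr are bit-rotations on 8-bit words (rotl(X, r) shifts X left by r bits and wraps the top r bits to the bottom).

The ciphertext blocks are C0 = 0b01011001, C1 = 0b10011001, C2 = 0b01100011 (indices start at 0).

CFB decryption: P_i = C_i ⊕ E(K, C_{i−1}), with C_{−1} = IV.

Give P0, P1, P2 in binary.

P0: E(K, 0b01100100) = 0b11001110; 0b01011001 ⊕ 0b11001110 = 0b10010111.
P1: E(K, 0b01011001) = 0b10000001; 0b10011001 ⊕ 0b10000001 = 0b00011000.
P2: E(K, 0b10011001) = 0b10110001; 0b01100011 ⊕ 0b10110001 = 0b11010010.

P0 = 0b10010111, P1 = 0b00011000, P2 = 0b11010010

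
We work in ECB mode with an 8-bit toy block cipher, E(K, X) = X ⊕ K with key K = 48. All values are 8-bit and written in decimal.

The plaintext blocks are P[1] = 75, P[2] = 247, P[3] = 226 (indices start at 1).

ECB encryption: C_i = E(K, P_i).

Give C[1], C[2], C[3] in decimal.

C[1]: E(K, 75) = 123.
C[2]: E(K, 247) = 199.
C[3]: E(K, 226) = 210.

C[1] = 123, C[2] = 199, C[3] = 210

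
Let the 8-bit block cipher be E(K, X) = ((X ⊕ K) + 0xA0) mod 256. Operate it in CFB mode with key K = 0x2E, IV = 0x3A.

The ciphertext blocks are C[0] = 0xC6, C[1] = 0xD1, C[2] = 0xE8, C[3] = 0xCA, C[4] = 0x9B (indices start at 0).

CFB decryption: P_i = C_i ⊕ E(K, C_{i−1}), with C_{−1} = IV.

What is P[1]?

P[1] = 0x59

P[1]: E(K, 0xC6) = 0x88; 0xD1 ⊕ 0x88 = 0x59.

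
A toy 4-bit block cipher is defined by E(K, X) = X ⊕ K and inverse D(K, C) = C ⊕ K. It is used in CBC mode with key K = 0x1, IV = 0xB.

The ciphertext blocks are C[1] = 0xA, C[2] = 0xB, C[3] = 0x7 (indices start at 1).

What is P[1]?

CBC decryption: P_i = D(K, C_i) ⊕ C_{i−1}, with C_{0} = IV.
P[1]: D(K, 0xA) = 0xB; 0xB ⊕ 0xB = 0x0.

P[1] = 0x0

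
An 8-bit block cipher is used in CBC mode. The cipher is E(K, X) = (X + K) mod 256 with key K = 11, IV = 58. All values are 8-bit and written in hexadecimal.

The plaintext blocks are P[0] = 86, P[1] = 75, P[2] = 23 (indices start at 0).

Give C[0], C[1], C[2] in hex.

C[0] = EF, C[1] = AB, C[2] = 99

CBC encryption: C_i = E(K, P_i ⊕ C_{i−1}), with C_{−1} = IV.
C[0]: P[0] ⊕ 58 = DE; E(K, DE) = EF.
C[1]: P[1] ⊕ EF = 9A; E(K, 9A) = AB.
C[2]: P[2] ⊕ AB = 88; E(K, 88) = 99.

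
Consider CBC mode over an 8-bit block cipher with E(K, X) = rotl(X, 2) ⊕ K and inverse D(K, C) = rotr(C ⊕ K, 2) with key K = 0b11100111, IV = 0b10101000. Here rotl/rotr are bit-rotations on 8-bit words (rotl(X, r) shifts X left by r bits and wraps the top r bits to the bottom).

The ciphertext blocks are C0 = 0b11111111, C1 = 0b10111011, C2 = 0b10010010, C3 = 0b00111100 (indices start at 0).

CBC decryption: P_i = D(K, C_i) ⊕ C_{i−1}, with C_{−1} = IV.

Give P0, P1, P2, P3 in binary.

P0 = 0b10101110, P1 = 0b11101000, P2 = 0b11100110, P3 = 0b01100100

P0: D(K, 0b11111111) = 0b00000110; 0b00000110 ⊕ 0b10101000 = 0b10101110.
P1: D(K, 0b10111011) = 0b00010111; 0b00010111 ⊕ 0b11111111 = 0b11101000.
P2: D(K, 0b10010010) = 0b01011101; 0b01011101 ⊕ 0b10111011 = 0b11100110.
P3: D(K, 0b00111100) = 0b11110110; 0b11110110 ⊕ 0b10010010 = 0b01100100.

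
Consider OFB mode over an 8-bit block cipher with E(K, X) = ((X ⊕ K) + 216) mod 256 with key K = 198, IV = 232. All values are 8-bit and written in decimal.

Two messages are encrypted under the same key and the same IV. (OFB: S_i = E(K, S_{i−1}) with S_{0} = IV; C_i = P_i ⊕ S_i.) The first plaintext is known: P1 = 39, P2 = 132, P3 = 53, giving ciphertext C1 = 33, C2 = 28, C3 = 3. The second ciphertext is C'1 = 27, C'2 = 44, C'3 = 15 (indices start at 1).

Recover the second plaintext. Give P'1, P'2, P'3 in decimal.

P'1 = 29, P'2 = 180, P'3 = 57

In OFB with a reused IV, both messages share the same keystream S_i, so C_i ⊕ C'_i = P_i ⊕ P'_i and thus P'_i = P_i ⊕ C_i ⊕ C'_i.
P'1: 39 ⊕ 33 ⊕ 27 = 29.
P'2: 132 ⊕ 28 ⊕ 44 = 180.
P'3: 53 ⊕ 3 ⊕ 15 = 57.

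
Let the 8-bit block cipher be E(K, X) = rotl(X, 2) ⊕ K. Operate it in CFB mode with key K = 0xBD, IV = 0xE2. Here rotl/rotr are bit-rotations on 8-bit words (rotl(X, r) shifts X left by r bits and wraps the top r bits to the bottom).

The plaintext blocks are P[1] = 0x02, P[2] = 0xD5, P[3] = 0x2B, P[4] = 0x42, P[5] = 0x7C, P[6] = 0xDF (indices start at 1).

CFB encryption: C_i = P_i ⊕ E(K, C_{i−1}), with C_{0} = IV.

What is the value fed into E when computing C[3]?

0xB8

C[1]: E(K, 0xE2) = 0x36; 0x02 ⊕ 0x36 = 0x34.
C[2]: E(K, 0x34) = 0x6D; 0xD5 ⊕ 0x6D = 0xB8.
C[3]: E(K, 0xB8) = 0x5F; 0x2B ⊕ 0x5F = 0x74.
So the input to E for block [3] is 0xB8.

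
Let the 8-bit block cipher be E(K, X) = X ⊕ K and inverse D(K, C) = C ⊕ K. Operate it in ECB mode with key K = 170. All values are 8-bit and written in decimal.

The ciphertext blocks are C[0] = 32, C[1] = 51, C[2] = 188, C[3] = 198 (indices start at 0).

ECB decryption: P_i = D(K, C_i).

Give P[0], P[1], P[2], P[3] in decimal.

P[0] = 138, P[1] = 153, P[2] = 22, P[3] = 108

P[0]: D(K, 32) = 138.
P[1]: D(K, 51) = 153.
P[2]: D(K, 188) = 22.
P[3]: D(K, 198) = 108.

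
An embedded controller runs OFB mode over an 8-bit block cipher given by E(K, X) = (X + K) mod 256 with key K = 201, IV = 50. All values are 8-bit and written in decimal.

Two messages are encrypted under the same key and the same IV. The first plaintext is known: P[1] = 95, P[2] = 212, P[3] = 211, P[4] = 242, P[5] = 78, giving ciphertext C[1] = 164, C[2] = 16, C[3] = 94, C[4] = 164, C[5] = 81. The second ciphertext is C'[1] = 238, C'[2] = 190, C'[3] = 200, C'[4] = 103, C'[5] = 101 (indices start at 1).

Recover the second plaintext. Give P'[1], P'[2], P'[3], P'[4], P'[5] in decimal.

P'[1] = 21, P'[2] = 122, P'[3] = 69, P'[4] = 49, P'[5] = 122

In OFB with a reused IV, both messages share the same keystream S_i, so C_i ⊕ C'_i = P_i ⊕ P'_i and thus P'_i = P_i ⊕ C_i ⊕ C'_i.
P'[1]: 95 ⊕ 164 ⊕ 238 = 21.
P'[2]: 212 ⊕ 16 ⊕ 190 = 122.
P'[3]: 211 ⊕ 94 ⊕ 200 = 69.
P'[4]: 242 ⊕ 164 ⊕ 103 = 49.
P'[5]: 78 ⊕ 81 ⊕ 101 = 122.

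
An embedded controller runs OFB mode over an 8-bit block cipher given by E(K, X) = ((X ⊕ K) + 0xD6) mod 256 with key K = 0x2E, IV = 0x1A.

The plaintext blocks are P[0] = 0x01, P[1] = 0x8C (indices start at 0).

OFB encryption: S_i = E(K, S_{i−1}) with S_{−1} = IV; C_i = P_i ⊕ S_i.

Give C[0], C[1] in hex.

C[0] = 0x0B, C[1] = 0x76

C[0]: S = E(K, 0x1A) = 0x0A; 0x01 ⊕ 0x0A = 0x0B.
C[1]: S = E(K, 0x0A) = 0xFA; 0x8C ⊕ 0xFA = 0x76.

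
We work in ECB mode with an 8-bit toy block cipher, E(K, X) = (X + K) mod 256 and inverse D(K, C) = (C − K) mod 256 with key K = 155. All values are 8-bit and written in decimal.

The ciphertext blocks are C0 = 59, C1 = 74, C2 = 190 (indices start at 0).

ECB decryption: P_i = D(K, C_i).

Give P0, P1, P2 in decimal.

P0: D(K, 59) = 160.
P1: D(K, 74) = 175.
P2: D(K, 190) = 35.

P0 = 160, P1 = 175, P2 = 35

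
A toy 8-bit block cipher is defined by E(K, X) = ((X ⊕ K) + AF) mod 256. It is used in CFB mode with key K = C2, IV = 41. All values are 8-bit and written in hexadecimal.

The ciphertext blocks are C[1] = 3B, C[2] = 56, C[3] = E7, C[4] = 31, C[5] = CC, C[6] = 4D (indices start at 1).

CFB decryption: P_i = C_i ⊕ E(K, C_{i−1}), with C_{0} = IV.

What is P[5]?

P[5]: E(K, 31) = A2; CC ⊕ A2 = 6E.

P[5] = 6E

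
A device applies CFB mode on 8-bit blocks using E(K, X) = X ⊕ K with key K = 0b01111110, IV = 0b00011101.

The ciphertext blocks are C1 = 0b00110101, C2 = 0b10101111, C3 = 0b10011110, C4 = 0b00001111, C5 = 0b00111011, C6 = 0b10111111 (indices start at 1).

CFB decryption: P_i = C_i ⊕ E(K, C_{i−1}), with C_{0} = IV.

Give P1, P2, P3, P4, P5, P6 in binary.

P1: E(K, 0b00011101) = 0b01100011; 0b00110101 ⊕ 0b01100011 = 0b01010110.
P2: E(K, 0b00110101) = 0b01001011; 0b10101111 ⊕ 0b01001011 = 0b11100100.
P3: E(K, 0b10101111) = 0b11010001; 0b10011110 ⊕ 0b11010001 = 0b01001111.
P4: E(K, 0b10011110) = 0b11100000; 0b00001111 ⊕ 0b11100000 = 0b11101111.
P5: E(K, 0b00001111) = 0b01110001; 0b00111011 ⊕ 0b01110001 = 0b01001010.
P6: E(K, 0b00111011) = 0b01000101; 0b10111111 ⊕ 0b01000101 = 0b11111010.

P1 = 0b01010110, P2 = 0b11100100, P3 = 0b01001111, P4 = 0b11101111, P5 = 0b01001010, P6 = 0b11111010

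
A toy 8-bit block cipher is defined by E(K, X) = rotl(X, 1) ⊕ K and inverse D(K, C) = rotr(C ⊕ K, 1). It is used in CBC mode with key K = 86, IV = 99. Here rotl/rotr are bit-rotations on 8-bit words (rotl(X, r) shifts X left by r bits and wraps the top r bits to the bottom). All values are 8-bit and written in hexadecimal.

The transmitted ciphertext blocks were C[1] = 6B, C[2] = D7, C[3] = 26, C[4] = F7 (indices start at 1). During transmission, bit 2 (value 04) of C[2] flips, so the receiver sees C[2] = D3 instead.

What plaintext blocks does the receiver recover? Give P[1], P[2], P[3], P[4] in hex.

P[1] = 6F, P[2] = C1, P[3] = 83, P[4] = 9E

CBC decryption: P_i = D(K, C_i) ⊕ C_{i−1}, with C_{0} = IV.
Only C[2] changed, to D3. In CBC, a change in C_i garbles P_i and flips the same bit in P_{i+1}. Decrypting the received ciphertext:
P[1]: D(K, 6B) = F6; F6 ⊕ 99 = 6F.
P[2]: D(K, D3) = AA; AA ⊕ 6B = C1.
P[3]: D(K, 26) = 50; 50 ⊕ D3 = 83.
P[4]: D(K, F7) = B8; B8 ⊕ 26 = 9E.
Blocks that differ from the original plaintext: P[2], P[3].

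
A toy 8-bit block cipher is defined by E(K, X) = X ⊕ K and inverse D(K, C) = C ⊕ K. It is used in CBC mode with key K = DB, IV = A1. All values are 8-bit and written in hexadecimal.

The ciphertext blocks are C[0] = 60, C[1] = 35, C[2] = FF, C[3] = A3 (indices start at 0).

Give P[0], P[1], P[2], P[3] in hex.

CBC decryption: P_i = D(K, C_i) ⊕ C_{i−1}, with C_{−1} = IV.
P[0]: D(K, 60) = BB; BB ⊕ A1 = 1A.
P[1]: D(K, 35) = EE; EE ⊕ 60 = 8E.
P[2]: D(K, FF) = 24; 24 ⊕ 35 = 11.
P[3]: D(K, A3) = 78; 78 ⊕ FF = 87.

P[0] = 1A, P[1] = 8E, P[2] = 11, P[3] = 87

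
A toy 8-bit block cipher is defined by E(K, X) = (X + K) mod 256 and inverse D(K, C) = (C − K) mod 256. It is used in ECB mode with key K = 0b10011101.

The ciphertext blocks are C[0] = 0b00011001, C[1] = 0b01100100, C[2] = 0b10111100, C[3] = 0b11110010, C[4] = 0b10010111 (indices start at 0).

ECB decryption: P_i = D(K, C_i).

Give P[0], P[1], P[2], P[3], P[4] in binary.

P[0] = 0b01111100, P[1] = 0b11000111, P[2] = 0b00011111, P[3] = 0b01010101, P[4] = 0b11111010

P[0]: D(K, 0b00011001) = 0b01111100.
P[1]: D(K, 0b01100100) = 0b11000111.
P[2]: D(K, 0b10111100) = 0b00011111.
P[3]: D(K, 0b11110010) = 0b01010101.
P[4]: D(K, 0b10010111) = 0b11111010.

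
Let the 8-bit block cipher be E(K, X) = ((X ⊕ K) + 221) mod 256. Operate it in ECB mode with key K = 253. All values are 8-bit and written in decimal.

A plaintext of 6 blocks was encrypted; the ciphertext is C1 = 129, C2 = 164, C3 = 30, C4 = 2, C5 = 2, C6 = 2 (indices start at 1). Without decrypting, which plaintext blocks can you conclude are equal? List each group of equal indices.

ECB encrypts each block independently with the same key, so equal ciphertext blocks imply equal plaintext blocks.
C4 = C5 = C6 = 2, so P4 = P5 = P6.

P4 = P5 = P6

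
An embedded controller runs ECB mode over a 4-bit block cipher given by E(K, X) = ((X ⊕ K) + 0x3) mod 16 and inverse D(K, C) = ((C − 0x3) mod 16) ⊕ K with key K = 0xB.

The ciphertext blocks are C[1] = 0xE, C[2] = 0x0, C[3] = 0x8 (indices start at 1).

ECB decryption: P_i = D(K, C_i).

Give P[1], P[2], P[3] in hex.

P[1]: D(K, 0xE) = 0x0.
P[2]: D(K, 0x0) = 0x6.
P[3]: D(K, 0x8) = 0xE.

P[1] = 0x0, P[2] = 0x6, P[3] = 0xE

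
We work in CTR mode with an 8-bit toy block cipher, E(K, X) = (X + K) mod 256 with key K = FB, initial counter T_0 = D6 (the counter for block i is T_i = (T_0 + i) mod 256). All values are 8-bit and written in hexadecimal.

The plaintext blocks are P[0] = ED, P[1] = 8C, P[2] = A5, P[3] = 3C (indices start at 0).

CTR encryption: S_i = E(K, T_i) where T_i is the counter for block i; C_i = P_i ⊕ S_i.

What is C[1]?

C[1] = 5E

C[0]: T = D6, S = E(K, T) = D1; ED ⊕ D1 = 3C.
C[1]: T = D7, S = E(K, T) = D2; 8C ⊕ D2 = 5E.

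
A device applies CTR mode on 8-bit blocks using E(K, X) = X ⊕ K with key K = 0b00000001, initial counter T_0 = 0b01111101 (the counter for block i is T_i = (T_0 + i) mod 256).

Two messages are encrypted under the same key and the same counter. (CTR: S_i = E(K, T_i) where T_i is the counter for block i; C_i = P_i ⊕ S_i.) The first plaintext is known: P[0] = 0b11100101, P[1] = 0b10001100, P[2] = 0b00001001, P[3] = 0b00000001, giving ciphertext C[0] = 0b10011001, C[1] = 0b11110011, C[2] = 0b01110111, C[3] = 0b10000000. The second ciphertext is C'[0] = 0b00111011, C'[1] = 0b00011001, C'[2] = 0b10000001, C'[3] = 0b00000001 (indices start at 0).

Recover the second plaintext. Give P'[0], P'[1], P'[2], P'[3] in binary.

P'[0] = 0b01000111, P'[1] = 0b01100110, P'[2] = 0b11111111, P'[3] = 0b10000000

In CTR with a reused counter, both messages share the same keystream S_i, so C_i ⊕ C'_i = P_i ⊕ P'_i and thus P'_i = P_i ⊕ C_i ⊕ C'_i.
P'[0]: 0b11100101 ⊕ 0b10011001 ⊕ 0b00111011 = 0b01000111.
P'[1]: 0b10001100 ⊕ 0b11110011 ⊕ 0b00011001 = 0b01100110.
P'[2]: 0b00001001 ⊕ 0b01110111 ⊕ 0b10000001 = 0b11111111.
P'[3]: 0b00000001 ⊕ 0b10000000 ⊕ 0b00000001 = 0b10000000.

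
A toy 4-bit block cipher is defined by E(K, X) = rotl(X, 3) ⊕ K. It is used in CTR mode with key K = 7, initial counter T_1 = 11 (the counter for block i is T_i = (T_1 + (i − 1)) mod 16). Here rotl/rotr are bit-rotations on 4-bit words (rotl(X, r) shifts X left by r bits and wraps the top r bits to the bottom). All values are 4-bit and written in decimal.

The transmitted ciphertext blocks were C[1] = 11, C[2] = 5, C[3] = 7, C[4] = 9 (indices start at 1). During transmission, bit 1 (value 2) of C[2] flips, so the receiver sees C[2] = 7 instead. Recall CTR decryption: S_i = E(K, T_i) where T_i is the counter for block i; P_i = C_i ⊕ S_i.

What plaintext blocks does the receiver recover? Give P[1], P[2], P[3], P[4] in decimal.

Only C[2] changed, to 7. In CTR, a change in C_i flips the same bit in P_i only; the keystream is unaffected. Decrypting the received ciphertext:
P[1]: T = 11, S = E(K, T) = 10; 11 ⊕ 10 = 1.
P[2]: T = 12, S = E(K, T) = 1; 7 ⊕ 1 = 6.
P[3]: T = 13, S = E(K, T) = 9; 7 ⊕ 9 = 14.
P[4]: T = 14, S = E(K, T) = 0; 9 ⊕ 0 = 9.
Blocks that differ from the original plaintext: P[2].

P[1] = 1, P[2] = 6, P[3] = 14, P[4] = 9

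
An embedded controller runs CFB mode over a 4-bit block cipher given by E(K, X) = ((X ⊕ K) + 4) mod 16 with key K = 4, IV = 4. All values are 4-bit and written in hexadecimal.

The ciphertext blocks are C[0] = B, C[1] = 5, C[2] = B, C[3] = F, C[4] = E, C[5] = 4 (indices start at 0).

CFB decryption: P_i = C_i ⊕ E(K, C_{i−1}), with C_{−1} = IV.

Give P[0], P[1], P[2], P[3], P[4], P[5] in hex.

P[0]: E(K, 4) = 4; B ⊕ 4 = F.
P[1]: E(K, B) = 3; 5 ⊕ 3 = 6.
P[2]: E(K, 5) = 5; B ⊕ 5 = E.
P[3]: E(K, B) = 3; F ⊕ 3 = C.
P[4]: E(K, F) = F; E ⊕ F = 1.
P[5]: E(K, E) = E; 4 ⊕ E = A.

P[0] = F, P[1] = 6, P[2] = E, P[3] = C, P[4] = 1, P[5] = A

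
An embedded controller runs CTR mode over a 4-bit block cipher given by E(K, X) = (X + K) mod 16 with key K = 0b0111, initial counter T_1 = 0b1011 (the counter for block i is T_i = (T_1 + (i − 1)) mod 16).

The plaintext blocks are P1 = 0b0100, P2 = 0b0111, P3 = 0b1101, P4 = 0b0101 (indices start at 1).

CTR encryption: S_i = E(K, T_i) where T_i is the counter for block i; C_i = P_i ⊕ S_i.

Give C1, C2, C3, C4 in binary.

C1: T = 0b1011, S = E(K, T) = 0b0010; 0b0100 ⊕ 0b0010 = 0b0110.
C2: T = 0b1100, S = E(K, T) = 0b0011; 0b0111 ⊕ 0b0011 = 0b0100.
C3: T = 0b1101, S = E(K, T) = 0b0100; 0b1101 ⊕ 0b0100 = 0b1001.
C4: T = 0b1110, S = E(K, T) = 0b0101; 0b0101 ⊕ 0b0101 = 0b0000.

C1 = 0b0110, C2 = 0b0100, C3 = 0b1001, C4 = 0b0000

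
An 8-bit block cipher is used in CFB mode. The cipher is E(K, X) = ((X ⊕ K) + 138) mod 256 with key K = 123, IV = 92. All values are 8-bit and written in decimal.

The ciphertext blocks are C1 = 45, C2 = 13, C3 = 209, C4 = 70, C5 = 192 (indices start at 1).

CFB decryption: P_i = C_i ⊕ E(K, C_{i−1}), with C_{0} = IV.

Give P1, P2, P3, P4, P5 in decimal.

P1 = 156, P2 = 237, P3 = 209, P4 = 114, P5 = 7

P1: E(K, 92) = 177; 45 ⊕ 177 = 156.
P2: E(K, 45) = 224; 13 ⊕ 224 = 237.
P3: E(K, 13) = 0; 209 ⊕ 0 = 209.
P4: E(K, 209) = 52; 70 ⊕ 52 = 114.
P5: E(K, 70) = 199; 192 ⊕ 199 = 7.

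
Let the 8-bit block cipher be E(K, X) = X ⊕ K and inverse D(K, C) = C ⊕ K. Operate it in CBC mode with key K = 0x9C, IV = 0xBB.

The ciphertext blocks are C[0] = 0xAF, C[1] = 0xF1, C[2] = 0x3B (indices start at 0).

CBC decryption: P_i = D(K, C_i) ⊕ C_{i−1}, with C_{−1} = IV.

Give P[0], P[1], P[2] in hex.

P[0]: D(K, 0xAF) = 0x33; 0x33 ⊕ 0xBB = 0x88.
P[1]: D(K, 0xF1) = 0x6D; 0x6D ⊕ 0xAF = 0xC2.
P[2]: D(K, 0x3B) = 0xA7; 0xA7 ⊕ 0xF1 = 0x56.

P[0] = 0x88, P[1] = 0xC2, P[2] = 0x56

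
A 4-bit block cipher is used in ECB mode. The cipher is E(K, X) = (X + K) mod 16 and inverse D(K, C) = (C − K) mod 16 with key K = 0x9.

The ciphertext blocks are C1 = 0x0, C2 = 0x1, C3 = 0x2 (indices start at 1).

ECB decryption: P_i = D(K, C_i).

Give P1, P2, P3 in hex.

P1: D(K, 0x0) = 0x7.
P2: D(K, 0x1) = 0x8.
P3: D(K, 0x2) = 0x9.

P1 = 0x7, P2 = 0x8, P3 = 0x9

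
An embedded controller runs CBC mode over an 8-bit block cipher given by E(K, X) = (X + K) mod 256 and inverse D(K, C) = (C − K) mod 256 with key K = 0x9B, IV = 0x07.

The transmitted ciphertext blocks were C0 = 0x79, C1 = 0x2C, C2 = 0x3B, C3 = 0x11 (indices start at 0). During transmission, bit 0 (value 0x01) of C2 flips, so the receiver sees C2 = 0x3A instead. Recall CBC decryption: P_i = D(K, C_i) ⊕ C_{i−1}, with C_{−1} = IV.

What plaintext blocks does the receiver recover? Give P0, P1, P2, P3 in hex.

P0 = 0xD9, P1 = 0xE8, P2 = 0xB3, P3 = 0x4C

Only C2 changed, to 0x3A. In CBC, a change in C_i garbles P_i and flips the same bit in P_{i+1}. Decrypting the received ciphertext:
P0: D(K, 0x79) = 0xDE; 0xDE ⊕ 0x07 = 0xD9.
P1: D(K, 0x2C) = 0x91; 0x91 ⊕ 0x79 = 0xE8.
P2: D(K, 0x3A) = 0x9F; 0x9F ⊕ 0x2C = 0xB3.
P3: D(K, 0x11) = 0x76; 0x76 ⊕ 0x3A = 0x4C.
Blocks that differ from the original plaintext: P2, P3.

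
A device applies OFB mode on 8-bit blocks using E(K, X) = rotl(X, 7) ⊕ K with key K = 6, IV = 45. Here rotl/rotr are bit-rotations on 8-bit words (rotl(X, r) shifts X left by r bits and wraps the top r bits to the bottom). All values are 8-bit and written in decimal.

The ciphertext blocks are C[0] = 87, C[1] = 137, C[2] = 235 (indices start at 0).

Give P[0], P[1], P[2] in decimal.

P[0] = 199, P[1] = 199, P[2] = 202

OFB decryption: S_i = E(K, S_{i−1}) with S_{−1} = IV; P_i = C_i ⊕ S_i.
P[0]: S = E(K, 45) = 144; 87 ⊕ 144 = 199.
P[1]: S = E(K, 144) = 78; 137 ⊕ 78 = 199.
P[2]: S = E(K, 78) = 33; 235 ⊕ 33 = 202.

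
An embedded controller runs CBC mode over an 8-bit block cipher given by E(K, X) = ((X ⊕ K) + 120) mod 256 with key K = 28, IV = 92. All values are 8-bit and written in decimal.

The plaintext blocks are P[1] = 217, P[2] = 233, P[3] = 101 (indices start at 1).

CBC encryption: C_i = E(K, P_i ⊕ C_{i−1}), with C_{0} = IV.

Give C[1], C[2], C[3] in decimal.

C[1]: P[1] ⊕ 92 = 133; E(K, 133) = 17.
C[2]: P[2] ⊕ 17 = 248; E(K, 248) = 92.
C[3]: P[3] ⊕ 92 = 57; E(K, 57) = 157.

C[1] = 17, C[2] = 92, C[3] = 157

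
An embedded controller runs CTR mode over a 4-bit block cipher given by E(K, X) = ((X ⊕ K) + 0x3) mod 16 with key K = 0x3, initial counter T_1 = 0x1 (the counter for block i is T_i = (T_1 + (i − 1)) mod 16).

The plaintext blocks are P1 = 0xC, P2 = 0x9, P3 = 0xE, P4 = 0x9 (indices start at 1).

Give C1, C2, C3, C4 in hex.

C1 = 0x9, C2 = 0xD, C3 = 0xD, C4 = 0x3

CTR encryption: S_i = E(K, T_i) where T_i is the counter for block i; C_i = P_i ⊕ S_i.
C1: T = 0x1, S = E(K, T) = 0x5; 0xC ⊕ 0x5 = 0x9.
C2: T = 0x2, S = E(K, T) = 0x4; 0x9 ⊕ 0x4 = 0xD.
C3: T = 0x3, S = E(K, T) = 0x3; 0xE ⊕ 0x3 = 0xD.
C4: T = 0x4, S = E(K, T) = 0xA; 0x9 ⊕ 0xA = 0x3.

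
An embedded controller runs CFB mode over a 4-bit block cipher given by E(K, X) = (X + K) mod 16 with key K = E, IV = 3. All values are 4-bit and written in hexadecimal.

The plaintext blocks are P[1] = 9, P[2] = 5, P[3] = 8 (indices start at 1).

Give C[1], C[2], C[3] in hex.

C[1] = 8, C[2] = 3, C[3] = 9

CFB encryption: C_i = P_i ⊕ E(K, C_{i−1}), with C_{0} = IV.
C[1]: E(K, 3) = 1; 9 ⊕ 1 = 8.
C[2]: E(K, 8) = 6; 5 ⊕ 6 = 3.
C[3]: E(K, 3) = 1; 8 ⊕ 1 = 9.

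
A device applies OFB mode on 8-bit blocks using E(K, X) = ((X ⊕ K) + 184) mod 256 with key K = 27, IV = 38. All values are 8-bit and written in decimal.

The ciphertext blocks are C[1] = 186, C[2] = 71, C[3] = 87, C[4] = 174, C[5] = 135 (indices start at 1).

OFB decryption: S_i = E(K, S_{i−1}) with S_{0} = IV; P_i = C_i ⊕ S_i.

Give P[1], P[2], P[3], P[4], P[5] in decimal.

P[1]: S = E(K, 38) = 245; 186 ⊕ 245 = 79.
P[2]: S = E(K, 245) = 166; 71 ⊕ 166 = 225.
P[3]: S = E(K, 166) = 117; 87 ⊕ 117 = 34.
P[4]: S = E(K, 117) = 38; 174 ⊕ 38 = 136.
P[5]: S = E(K, 38) = 245; 135 ⊕ 245 = 114.

P[1] = 79, P[2] = 225, P[3] = 34, P[4] = 136, P[5] = 114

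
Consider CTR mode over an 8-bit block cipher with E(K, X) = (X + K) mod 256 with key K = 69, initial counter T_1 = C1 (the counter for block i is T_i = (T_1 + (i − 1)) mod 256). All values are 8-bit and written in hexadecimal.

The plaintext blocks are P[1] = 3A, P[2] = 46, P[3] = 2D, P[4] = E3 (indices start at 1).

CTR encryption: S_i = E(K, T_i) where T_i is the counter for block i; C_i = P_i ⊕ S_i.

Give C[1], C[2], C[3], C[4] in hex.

C[1]: T = C1, S = E(K, T) = 2A; 3A ⊕ 2A = 10.
C[2]: T = C2, S = E(K, T) = 2B; 46 ⊕ 2B = 6D.
C[3]: T = C3, S = E(K, T) = 2C; 2D ⊕ 2C = 01.
C[4]: T = C4, S = E(K, T) = 2D; E3 ⊕ 2D = CE.

C[1] = 10, C[2] = 6D, C[3] = 01, C[4] = CE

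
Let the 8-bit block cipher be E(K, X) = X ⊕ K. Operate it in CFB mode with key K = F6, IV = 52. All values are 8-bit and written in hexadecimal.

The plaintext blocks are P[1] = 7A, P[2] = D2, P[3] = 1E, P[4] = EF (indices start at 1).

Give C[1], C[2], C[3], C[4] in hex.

C[1] = DE, C[2] = FA, C[3] = 12, C[4] = 0B

CFB encryption: C_i = P_i ⊕ E(K, C_{i−1}), with C_{0} = IV.
C[1]: E(K, 52) = A4; 7A ⊕ A4 = DE.
C[2]: E(K, DE) = 28; D2 ⊕ 28 = FA.
C[3]: E(K, FA) = 0C; 1E ⊕ 0C = 12.
C[4]: E(K, 12) = E4; EF ⊕ E4 = 0B.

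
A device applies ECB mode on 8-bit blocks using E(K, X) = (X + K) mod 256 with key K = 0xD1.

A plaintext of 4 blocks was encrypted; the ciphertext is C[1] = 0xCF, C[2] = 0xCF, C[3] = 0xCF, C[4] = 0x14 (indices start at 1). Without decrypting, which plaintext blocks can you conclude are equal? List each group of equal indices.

ECB encrypts each block independently with the same key, so equal ciphertext blocks imply equal plaintext blocks.
C[1] = C[2] = C[3] = 0xCF, so P[1] = P[2] = P[3].

P[1] = P[2] = P[3]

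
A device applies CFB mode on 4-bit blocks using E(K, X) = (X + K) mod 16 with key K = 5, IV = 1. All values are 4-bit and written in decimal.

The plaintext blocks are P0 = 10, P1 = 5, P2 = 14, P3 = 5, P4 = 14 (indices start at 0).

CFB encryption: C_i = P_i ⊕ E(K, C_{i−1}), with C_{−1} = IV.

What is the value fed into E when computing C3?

C0: E(K, 1) = 6; 10 ⊕ 6 = 12.
C1: E(K, 12) = 1; 5 ⊕ 1 = 4.
C2: E(K, 4) = 9; 14 ⊕ 9 = 7.
C3: E(K, 7) = 12; 5 ⊕ 12 = 9.
So the input to E for block 3 is 7.

7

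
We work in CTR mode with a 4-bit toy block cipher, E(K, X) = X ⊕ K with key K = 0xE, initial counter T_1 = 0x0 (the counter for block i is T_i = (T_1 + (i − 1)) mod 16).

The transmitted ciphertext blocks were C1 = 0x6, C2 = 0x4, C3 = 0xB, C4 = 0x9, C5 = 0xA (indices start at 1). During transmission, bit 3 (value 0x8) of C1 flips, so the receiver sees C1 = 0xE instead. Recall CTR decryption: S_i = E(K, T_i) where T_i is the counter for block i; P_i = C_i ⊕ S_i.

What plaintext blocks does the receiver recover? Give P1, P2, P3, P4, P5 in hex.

Only C1 changed, to 0xE. In CTR, a change in C_i flips the same bit in P_i only; the keystream is unaffected. Decrypting the received ciphertext:
P1: T = 0x0, S = E(K, T) = 0xE; 0xE ⊕ 0xE = 0x0.
P2: T = 0x1, S = E(K, T) = 0xF; 0x4 ⊕ 0xF = 0xB.
P3: T = 0x2, S = E(K, T) = 0xC; 0xB ⊕ 0xC = 0x7.
P4: T = 0x3, S = E(K, T) = 0xD; 0x9 ⊕ 0xD = 0x4.
P5: T = 0x4, S = E(K, T) = 0xA; 0xA ⊕ 0xA = 0x0.
Blocks that differ from the original plaintext: P1.

P1 = 0x0, P2 = 0xB, P3 = 0x7, P4 = 0x4, P5 = 0x0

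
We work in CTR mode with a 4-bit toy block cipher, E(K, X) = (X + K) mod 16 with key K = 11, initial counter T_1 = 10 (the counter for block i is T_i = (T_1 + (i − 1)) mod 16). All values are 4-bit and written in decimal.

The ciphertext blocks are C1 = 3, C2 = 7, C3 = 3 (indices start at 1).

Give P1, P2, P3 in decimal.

CTR decryption: S_i = E(K, T_i) where T_i is the counter for block i; P_i = C_i ⊕ S_i.
P1: T = 10, S = E(K, T) = 5; 3 ⊕ 5 = 6.
P2: T = 11, S = E(K, T) = 6; 7 ⊕ 6 = 1.
P3: T = 12, S = E(K, T) = 7; 3 ⊕ 7 = 4.

P1 = 6, P2 = 1, P3 = 4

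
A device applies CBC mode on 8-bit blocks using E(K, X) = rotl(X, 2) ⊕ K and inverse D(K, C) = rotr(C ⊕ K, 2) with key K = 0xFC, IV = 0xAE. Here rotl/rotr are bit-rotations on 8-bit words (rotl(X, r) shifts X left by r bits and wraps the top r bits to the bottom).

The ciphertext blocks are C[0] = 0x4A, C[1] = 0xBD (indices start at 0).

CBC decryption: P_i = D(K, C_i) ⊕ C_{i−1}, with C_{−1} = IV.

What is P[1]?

P[1] = 0x1A

P[1]: D(K, 0xBD) = 0x50; 0x50 ⊕ 0x4A = 0x1A.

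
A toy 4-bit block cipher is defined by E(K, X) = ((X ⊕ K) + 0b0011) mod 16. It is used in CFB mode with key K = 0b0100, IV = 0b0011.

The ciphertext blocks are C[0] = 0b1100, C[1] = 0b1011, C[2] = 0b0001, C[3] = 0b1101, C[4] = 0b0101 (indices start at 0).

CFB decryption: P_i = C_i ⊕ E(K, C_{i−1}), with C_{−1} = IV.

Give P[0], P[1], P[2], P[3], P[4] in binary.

P[0]: E(K, 0b0011) = 0b1010; 0b1100 ⊕ 0b1010 = 0b0110.
P[1]: E(K, 0b1100) = 0b1011; 0b1011 ⊕ 0b1011 = 0b0000.
P[2]: E(K, 0b1011) = 0b0010; 0b0001 ⊕ 0b0010 = 0b0011.
P[3]: E(K, 0b0001) = 0b1000; 0b1101 ⊕ 0b1000 = 0b0101.
P[4]: E(K, 0b1101) = 0b1100; 0b0101 ⊕ 0b1100 = 0b1001.

P[0] = 0b0110, P[1] = 0b0000, P[2] = 0b0011, P[3] = 0b0101, P[4] = 0b1001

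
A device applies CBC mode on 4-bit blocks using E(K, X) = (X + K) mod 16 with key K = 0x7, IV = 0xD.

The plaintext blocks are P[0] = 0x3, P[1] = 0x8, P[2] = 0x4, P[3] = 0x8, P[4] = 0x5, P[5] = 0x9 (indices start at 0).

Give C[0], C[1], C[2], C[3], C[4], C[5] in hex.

CBC encryption: C_i = E(K, P_i ⊕ C_{i−1}), with C_{−1} = IV.
C[0]: P[0] ⊕ 0xD = 0xE; E(K, 0xE) = 0x5.
C[1]: P[1] ⊕ 0x5 = 0xD; E(K, 0xD) = 0x4.
C[2]: P[2] ⊕ 0x4 = 0x0; E(K, 0x0) = 0x7.
C[3]: P[3] ⊕ 0x7 = 0xF; E(K, 0xF) = 0x6.
C[4]: P[4] ⊕ 0x6 = 0x3; E(K, 0x3) = 0xA.
C[5]: P[5] ⊕ 0xA = 0x3; E(K, 0x3) = 0xA.

C[0] = 0x5, C[1] = 0x4, C[2] = 0x7, C[3] = 0x6, C[4] = 0xA, C[5] = 0xA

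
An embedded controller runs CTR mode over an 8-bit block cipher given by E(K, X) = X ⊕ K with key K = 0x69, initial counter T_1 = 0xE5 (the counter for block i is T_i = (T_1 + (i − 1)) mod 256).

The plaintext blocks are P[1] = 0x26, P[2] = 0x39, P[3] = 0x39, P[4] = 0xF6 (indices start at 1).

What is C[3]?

C[3] = 0xB7

CTR encryption: S_i = E(K, T_i) where T_i is the counter for block i; C_i = P_i ⊕ S_i.
C[1]: T = 0xE5, S = E(K, T) = 0x8C; 0x26 ⊕ 0x8C = 0xAA.
C[2]: T = 0xE6, S = E(K, T) = 0x8F; 0x39 ⊕ 0x8F = 0xB6.
C[3]: T = 0xE7, S = E(K, T) = 0x8E; 0x39 ⊕ 0x8E = 0xB7.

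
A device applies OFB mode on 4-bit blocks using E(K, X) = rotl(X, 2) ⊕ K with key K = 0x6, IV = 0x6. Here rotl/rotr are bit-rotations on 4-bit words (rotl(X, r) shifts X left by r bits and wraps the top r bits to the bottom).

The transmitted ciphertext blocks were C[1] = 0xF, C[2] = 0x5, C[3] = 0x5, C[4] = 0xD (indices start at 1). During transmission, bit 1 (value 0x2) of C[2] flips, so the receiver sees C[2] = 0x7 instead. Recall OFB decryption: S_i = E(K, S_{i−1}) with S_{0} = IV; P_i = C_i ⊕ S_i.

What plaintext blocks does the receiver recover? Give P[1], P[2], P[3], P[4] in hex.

P[1] = 0x0, P[2] = 0xE, P[3] = 0x5, P[4] = 0xB

Only C[2] changed, to 0x7. In OFB, a change in C_i flips the same bit in P_i only; the keystream is unaffected. Decrypting the received ciphertext:
P[1]: S = E(K, 0x6) = 0xF; 0xF ⊕ 0xF = 0x0.
P[2]: S = E(K, 0xF) = 0x9; 0x7 ⊕ 0x9 = 0xE.
P[3]: S = E(K, 0x9) = 0x0; 0x5 ⊕ 0x0 = 0x5.
P[4]: S = E(K, 0x0) = 0x6; 0xD ⊕ 0x6 = 0xB.
Blocks that differ from the original plaintext: P[2].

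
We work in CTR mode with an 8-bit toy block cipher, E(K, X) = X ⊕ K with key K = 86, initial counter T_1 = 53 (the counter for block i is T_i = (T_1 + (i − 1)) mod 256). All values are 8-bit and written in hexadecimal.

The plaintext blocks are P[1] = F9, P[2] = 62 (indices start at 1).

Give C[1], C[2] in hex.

C[1] = 2C, C[2] = B0

CTR encryption: S_i = E(K, T_i) where T_i is the counter for block i; C_i = P_i ⊕ S_i.
C[1]: T = 53, S = E(K, T) = D5; F9 ⊕ D5 = 2C.
C[2]: T = 54, S = E(K, T) = D2; 62 ⊕ D2 = B0.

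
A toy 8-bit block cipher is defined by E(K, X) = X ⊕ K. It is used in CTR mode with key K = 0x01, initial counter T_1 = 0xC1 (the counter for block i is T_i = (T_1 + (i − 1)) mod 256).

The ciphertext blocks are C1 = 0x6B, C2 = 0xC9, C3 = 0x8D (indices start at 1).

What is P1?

P1 = 0xAB

CTR decryption: S_i = E(K, T_i) where T_i is the counter for block i; P_i = C_i ⊕ S_i.
P1: T = 0xC1, S = E(K, T) = 0xC0; 0x6B ⊕ 0xC0 = 0xAB.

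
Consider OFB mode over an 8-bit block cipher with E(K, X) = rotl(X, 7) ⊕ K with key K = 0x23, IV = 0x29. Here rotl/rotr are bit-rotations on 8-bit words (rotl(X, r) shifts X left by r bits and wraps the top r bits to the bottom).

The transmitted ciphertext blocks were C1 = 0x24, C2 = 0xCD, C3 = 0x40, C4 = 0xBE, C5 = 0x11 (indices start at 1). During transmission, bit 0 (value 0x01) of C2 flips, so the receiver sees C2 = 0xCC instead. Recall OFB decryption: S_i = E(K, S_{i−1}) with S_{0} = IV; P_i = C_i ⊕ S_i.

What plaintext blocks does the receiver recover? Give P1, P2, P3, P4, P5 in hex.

P1 = 0x93, P2 = 0x34, P3 = 0x1F, P4 = 0x32, P5 = 0x74

Only C2 changed, to 0xCC. In OFB, a change in C_i flips the same bit in P_i only; the keystream is unaffected. Decrypting the received ciphertext:
P1: S = E(K, 0x29) = 0xB7; 0x24 ⊕ 0xB7 = 0x93.
P2: S = E(K, 0xB7) = 0xF8; 0xCC ⊕ 0xF8 = 0x34.
P3: S = E(K, 0xF8) = 0x5F; 0x40 ⊕ 0x5F = 0x1F.
P4: S = E(K, 0x5F) = 0x8C; 0xBE ⊕ 0x8C = 0x32.
P5: S = E(K, 0x8C) = 0x65; 0x11 ⊕ 0x65 = 0x74.
Blocks that differ from the original plaintext: P2.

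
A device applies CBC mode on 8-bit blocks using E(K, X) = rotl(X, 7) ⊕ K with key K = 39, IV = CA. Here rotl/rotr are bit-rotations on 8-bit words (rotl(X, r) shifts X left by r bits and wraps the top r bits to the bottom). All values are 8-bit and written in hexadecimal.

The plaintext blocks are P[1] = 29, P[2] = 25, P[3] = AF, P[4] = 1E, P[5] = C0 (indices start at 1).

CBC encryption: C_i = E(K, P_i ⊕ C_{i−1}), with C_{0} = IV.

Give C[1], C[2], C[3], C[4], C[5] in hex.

C[1]: P[1] ⊕ CA = E3; E(K, E3) = C8.
C[2]: P[2] ⊕ C8 = ED; E(K, ED) = CF.
C[3]: P[3] ⊕ CF = 60; E(K, 60) = 09.
C[4]: P[4] ⊕ 09 = 17; E(K, 17) = B2.
C[5]: P[5] ⊕ B2 = 72; E(K, 72) = 00.

C[1] = C8, C[2] = CF, C[3] = 09, C[4] = B2, C[5] = 00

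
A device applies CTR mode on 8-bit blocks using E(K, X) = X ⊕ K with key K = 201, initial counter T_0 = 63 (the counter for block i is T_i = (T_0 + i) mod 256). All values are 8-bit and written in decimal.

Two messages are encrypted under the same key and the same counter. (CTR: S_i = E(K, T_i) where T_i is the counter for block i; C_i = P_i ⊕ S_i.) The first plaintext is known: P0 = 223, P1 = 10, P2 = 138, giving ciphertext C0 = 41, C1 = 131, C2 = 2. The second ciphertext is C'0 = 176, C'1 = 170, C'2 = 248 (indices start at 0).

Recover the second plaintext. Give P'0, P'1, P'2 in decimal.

P'0 = 70, P'1 = 35, P'2 = 112

In CTR with a reused counter, both messages share the same keystream S_i, so C_i ⊕ C'_i = P_i ⊕ P'_i and thus P'_i = P_i ⊕ C_i ⊕ C'_i.
P'0: 223 ⊕ 41 ⊕ 176 = 70.
P'1: 10 ⊕ 131 ⊕ 170 = 35.
P'2: 138 ⊕ 2 ⊕ 248 = 112.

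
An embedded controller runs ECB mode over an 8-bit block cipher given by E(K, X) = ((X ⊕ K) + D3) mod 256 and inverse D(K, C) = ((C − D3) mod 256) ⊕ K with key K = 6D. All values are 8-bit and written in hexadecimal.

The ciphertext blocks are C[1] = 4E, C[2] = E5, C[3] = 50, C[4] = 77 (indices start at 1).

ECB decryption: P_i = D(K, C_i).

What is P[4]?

P[4]: D(K, 77) = C9.

P[4] = C9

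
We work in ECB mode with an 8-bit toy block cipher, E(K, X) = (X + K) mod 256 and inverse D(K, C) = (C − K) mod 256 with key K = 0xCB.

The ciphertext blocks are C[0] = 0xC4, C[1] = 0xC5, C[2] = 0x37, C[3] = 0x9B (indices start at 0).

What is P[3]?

ECB decryption: P_i = D(K, C_i).
P[3]: D(K, 0x9B) = 0xD0.

P[3] = 0xD0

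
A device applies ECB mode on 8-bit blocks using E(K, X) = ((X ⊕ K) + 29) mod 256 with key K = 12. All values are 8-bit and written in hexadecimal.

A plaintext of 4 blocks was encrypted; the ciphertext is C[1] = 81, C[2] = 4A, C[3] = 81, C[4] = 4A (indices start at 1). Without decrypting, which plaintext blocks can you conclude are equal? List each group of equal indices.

ECB encrypts each block independently with the same key, so equal ciphertext blocks imply equal plaintext blocks.
C[1] = C[3] = 81, so P[1] = P[3].
C[2] = C[4] = 4A, so P[2] = P[4].

P[1] = P[3]; P[2] = P[4]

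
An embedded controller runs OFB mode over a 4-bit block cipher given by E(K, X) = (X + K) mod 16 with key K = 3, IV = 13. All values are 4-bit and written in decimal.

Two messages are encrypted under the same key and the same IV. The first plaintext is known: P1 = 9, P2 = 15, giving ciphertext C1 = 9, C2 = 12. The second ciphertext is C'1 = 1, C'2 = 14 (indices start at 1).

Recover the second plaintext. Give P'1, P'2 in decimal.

In OFB with a reused IV, both messages share the same keystream S_i, so C_i ⊕ C'_i = P_i ⊕ P'_i and thus P'_i = P_i ⊕ C_i ⊕ C'_i.
P'1: 9 ⊕ 9 ⊕ 1 = 1.
P'2: 15 ⊕ 12 ⊕ 14 = 13.

P'1 = 1, P'2 = 13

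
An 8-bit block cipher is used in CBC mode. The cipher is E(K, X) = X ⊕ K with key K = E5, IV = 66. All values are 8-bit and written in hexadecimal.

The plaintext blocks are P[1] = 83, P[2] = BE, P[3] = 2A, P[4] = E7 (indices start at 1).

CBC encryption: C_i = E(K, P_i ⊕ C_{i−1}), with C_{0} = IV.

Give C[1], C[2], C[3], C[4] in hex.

C[1] = 00, C[2] = 5B, C[3] = 94, C[4] = 96

C[1]: P[1] ⊕ 66 = E5; E(K, E5) = 00.
C[2]: P[2] ⊕ 00 = BE; E(K, BE) = 5B.
C[3]: P[3] ⊕ 5B = 71; E(K, 71) = 94.
C[4]: P[4] ⊕ 94 = 73; E(K, 73) = 96.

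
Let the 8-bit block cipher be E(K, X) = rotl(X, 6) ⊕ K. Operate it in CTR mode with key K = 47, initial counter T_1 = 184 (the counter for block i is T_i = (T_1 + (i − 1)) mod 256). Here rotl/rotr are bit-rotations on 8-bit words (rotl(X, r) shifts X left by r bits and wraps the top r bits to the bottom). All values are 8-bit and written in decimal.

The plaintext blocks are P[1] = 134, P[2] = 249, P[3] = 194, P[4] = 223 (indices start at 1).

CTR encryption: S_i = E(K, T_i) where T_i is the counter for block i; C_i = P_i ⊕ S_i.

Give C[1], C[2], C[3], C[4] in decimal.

C[1]: T = 184, S = E(K, T) = 1; 134 ⊕ 1 = 135.
C[2]: T = 185, S = E(K, T) = 65; 249 ⊕ 65 = 184.
C[3]: T = 186, S = E(K, T) = 129; 194 ⊕ 129 = 67.
C[4]: T = 187, S = E(K, T) = 193; 223 ⊕ 193 = 30.

C[1] = 135, C[2] = 184, C[3] = 67, C[4] = 30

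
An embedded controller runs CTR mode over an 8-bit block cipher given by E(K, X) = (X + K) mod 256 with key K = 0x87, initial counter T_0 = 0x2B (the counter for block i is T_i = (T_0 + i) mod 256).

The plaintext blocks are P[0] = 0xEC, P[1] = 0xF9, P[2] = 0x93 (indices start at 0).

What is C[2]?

C[2] = 0x27

CTR encryption: S_i = E(K, T_i) where T_i is the counter for block i; C_i = P_i ⊕ S_i.
C[0]: T = 0x2B, S = E(K, T) = 0xB2; 0xEC ⊕ 0xB2 = 0x5E.
C[1]: T = 0x2C, S = E(K, T) = 0xB3; 0xF9 ⊕ 0xB3 = 0x4A.
C[2]: T = 0x2D, S = E(K, T) = 0xB4; 0x93 ⊕ 0xB4 = 0x27.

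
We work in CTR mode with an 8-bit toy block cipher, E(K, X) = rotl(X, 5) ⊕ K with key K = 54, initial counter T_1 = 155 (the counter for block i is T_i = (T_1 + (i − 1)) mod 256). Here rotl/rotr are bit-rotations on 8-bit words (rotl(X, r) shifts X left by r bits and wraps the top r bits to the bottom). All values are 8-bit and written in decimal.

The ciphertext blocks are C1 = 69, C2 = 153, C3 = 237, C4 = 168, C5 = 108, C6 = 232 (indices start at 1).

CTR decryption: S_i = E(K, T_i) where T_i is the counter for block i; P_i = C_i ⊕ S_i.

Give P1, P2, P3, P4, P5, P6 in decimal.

P1 = 0, P2 = 60, P3 = 104, P4 = 77, P5 = 169, P6 = 202

P1: T = 155, S = E(K, T) = 69; 69 ⊕ 69 = 0.
P2: T = 156, S = E(K, T) = 165; 153 ⊕ 165 = 60.
P3: T = 157, S = E(K, T) = 133; 237 ⊕ 133 = 104.
P4: T = 158, S = E(K, T) = 229; 168 ⊕ 229 = 77.
P5: T = 159, S = E(K, T) = 197; 108 ⊕ 197 = 169.
P6: T = 160, S = E(K, T) = 34; 232 ⊕ 34 = 202.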